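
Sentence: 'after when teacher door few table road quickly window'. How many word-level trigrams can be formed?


Word trigrams from [9] words:
  Trigram 1: (after when teacher)
  Trigram 2: (when teacher door)
  Trigram 3: (teacher door few)
  Trigram 4: (door few table)
  Trigram 5: (few table road)
  Trigram 6: (table road quickly)
  Trigram 7: (road quickly window)
Total word trigrams: 9 - 2 = 7

7


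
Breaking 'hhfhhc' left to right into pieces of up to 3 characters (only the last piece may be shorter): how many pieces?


'hhfhhc' has 6 characters.
Chunking with max size 3:
  Chunk 1: 'hhf' (positions 0-2)
  Chunk 2: 'hhc' (positions 3-5)
Total chunks: ceil(6 / 3) = 2

2


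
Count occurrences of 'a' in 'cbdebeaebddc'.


Scanning 'cbdebeaebddc' for 'a':
  Position 6: 'a' -> MATCH (count: 1)
Total occurrences of 'a': 1

1


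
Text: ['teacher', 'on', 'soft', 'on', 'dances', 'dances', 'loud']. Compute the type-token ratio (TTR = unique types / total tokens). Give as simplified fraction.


Tokens: 7
Unique types: ('dances', 'loud', 'on', 'soft', 'teacher') = 5
TTR = 5/7
Already in lowest terms.

5/7


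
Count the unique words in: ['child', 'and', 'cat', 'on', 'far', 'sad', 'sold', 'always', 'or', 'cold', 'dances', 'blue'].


Listing all tokens and tracking unique types:
  Token 1: 'child' -> NEW (unique so far: 1)
  Token 2: 'and' -> NEW (unique so far: 2)
  Token 3: 'cat' -> NEW (unique so far: 3)
  Token 4: 'on' -> NEW (unique so far: 4)
  Token 5: 'far' -> NEW (unique so far: 5)
  Token 6: 'sad' -> NEW (unique so far: 6)
  Token 7: 'sold' -> NEW (unique so far: 7)
  Token 8: 'always' -> NEW (unique so far: 8)
  Token 9: 'or' -> NEW (unique so far: 9)
  Token 10: 'cold' -> NEW (unique so far: 10)
  Token 11: 'dances' -> NEW (unique so far: 11)
  Token 12: 'blue' -> NEW (unique so far: 12)
Unique types: ('always', 'and', 'blue', 'cat', 'child', 'cold', 'dances', 'far', 'on', 'or', 'sad', 'sold')
Vocabulary size: 12

12


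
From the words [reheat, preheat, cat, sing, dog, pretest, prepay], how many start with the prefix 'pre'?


Checking each word for prefix 'pre':
  'reheat' -> no (count: 0)
  'preheat' -> YES, starts with 'pre' (count: 1)
  'cat' -> no (count: 1)
  'sing' -> no (count: 1)
  'dog' -> no (count: 1)
  'pretest' -> YES, starts with 'pre' (count: 2)
  'prepay' -> YES, starts with 'pre' (count: 3)
Total with prefix 'pre': 3

3


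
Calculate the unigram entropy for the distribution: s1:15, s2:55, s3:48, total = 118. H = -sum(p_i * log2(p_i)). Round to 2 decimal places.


Computing entropy H = -sum(p_i * log2(p_i)):
  s1: p = 15/118 = 0.1271, -p*log2(p) = 0.3783
  s2: p = 55/118 = 0.4661, -p*log2(p) = 0.5133
  s3: p = 48/118 = 0.4068, -p*log2(p) = 0.5279
H = sum of terms = 1.4195
Rounded to 2 decimals: 1.42

1.42


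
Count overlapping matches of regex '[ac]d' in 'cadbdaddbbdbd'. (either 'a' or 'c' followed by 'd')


Pattern: [ac]d means either 'a' or 'c' followed by 'd'.
Scanning 'cadbdaddbbdbd' position-by-position:
  Pos 0: window 'ca' -> no
  Pos 1: window 'ad' -> MATCH
  Pos 2: window 'db' -> no
  Pos 3: window 'bd' -> no
  Pos 4: window 'da' -> no
  Pos 5: window 'ad' -> MATCH
  Pos 6: window 'dd' -> no
  Pos 7: window 'db' -> no
  Pos 8: window 'bb' -> no
  Pos 9: window 'bd' -> no
  Pos 10: window 'db' -> no
  Pos 11: window 'bd' -> no
  Pos 12: window 'd' -> no
Total matches: 2

2


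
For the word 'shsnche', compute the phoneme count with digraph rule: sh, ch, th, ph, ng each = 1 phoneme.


Parsing 'shsnche' greedily, digraphs first:
  'sh' -> digraph (1 consonant phoneme) (phonemes so far: 1)
  's' -> consonant phoneme (phonemes so far: 2)
  'n' -> consonant phoneme (phonemes so far: 3)
  'ch' -> digraph (1 consonant phoneme) (phonemes so far: 4)
  'e' -> vowel phoneme (phonemes so far: 5)
Total phonemes: 5

5


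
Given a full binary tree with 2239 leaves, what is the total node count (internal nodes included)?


Leaf nodes (terminals): 2239
Internal nodes = n - 1 = 2239 - 1 = 2238
Total = leaves + internal = 2239 + 2238 = 4477

4477


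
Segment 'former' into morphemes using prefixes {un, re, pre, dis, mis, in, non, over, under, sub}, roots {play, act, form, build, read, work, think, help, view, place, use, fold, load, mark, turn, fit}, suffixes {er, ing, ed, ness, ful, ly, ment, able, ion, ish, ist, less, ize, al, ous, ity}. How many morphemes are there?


Segmenting 'former' against the inventory:
  'form' -> root (morpheme 1)
  'er' -> suffix (morpheme 2)
Total morphemes: 2

2


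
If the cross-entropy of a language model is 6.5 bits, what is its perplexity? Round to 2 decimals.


Perplexity formula: PP = 2^H
H = 6.5
PP = 2^6.5
Decompose: 2^6.5 = 2^6 * 2^0.5 = 2^6 * sqrt(2)
2^6 = 64, sqrt(2) ~ 1.4142136
PP ~ 64 * 1.4142136 = 90.5096704
Rounded to 2 decimals: 90.51

90.51


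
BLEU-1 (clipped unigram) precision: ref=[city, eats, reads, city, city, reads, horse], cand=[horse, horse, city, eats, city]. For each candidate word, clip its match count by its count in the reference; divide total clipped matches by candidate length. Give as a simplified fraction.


Reference word counts: {'city': 3, 'eats': 1, 'horse': 1, 'reads': 2}
Checking each candidate word (with clipping):
  'horse' -> in reference (ref count 1, used 1/1) -> match (matches: 1)
  'horse' -> ref count 1 already used up (1/1) -> clipped, no match (matches: 1)
  'city' -> in reference (ref count 3, used 1/3) -> match (matches: 2)
  'eats' -> in reference (ref count 1, used 1/1) -> match (matches: 3)
  'city' -> in reference (ref count 3, used 2/3) -> match (matches: 4)
Clipped matches: 4, Candidate length: 5
Precision = 4/5

4/5


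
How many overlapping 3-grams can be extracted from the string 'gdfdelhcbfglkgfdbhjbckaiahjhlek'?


String 'gdfdelhcbfglkgfdbhjbckaiahjhlek' has length L = 31.
Number of overlapping n-grams = L - n + 1
Substituting: 31 - 3 + 1 = 29

29


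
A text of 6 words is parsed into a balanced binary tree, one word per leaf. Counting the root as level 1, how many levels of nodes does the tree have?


In a balanced binary tree with n leaves the deepest leaf is ceil(log2(n)) edges below the root,
so counting node levels inclusive of root and leaves gives ceil(log2(n)) + 1 levels.
log2(6) = 2.5850
ceil(2.5850) = 3
levels = 3 + 1 = 4

4


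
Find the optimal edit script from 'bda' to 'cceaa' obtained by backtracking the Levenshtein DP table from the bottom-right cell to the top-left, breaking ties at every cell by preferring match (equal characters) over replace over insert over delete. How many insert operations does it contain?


Edit distance = 4. Backtracking from cell (3, 5) with preference match > replace > insert > delete,
then listing the resulting alignment 'bda' -> 'cceaa' left to right:
  Step 1: insert 'c' [insertion #1]
  Step 2: insert 'c' [insertion #2]
  Step 3: replace b->e
  Step 4: replace d->a
  Step 5: keep 'a'
Total insertions: 2

2


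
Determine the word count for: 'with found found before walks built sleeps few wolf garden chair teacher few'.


Counting words by splitting on spaces:
  Word 1: 'with'
  Word 2: 'found'
  Word 3: 'found'
  Word 4: 'before'
  Word 5: 'walks'
  Word 6: 'built'
  Word 7: 'sleeps'
  Word 8: 'few'
  Word 9: 'wolf'
  Word 10: 'garden'
  Word 11: 'chair'
  Word 12: 'teacher'
  Word 13: 'few'
Total words: 13

13


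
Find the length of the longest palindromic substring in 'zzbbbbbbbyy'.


Scanning 'zzbbbbbbbyy' for palindromic substrings.
Substring at positions 2-8: 'bbbbbbb'.
Check: reverse('bbbbbbb') = 'bbbbbbb' -> palindrome confirmed.
Neighbouring characters ('z' / 'y') break symmetry, so it cannot extend further.
No longer palindromic substring exists; longest length = 7

7


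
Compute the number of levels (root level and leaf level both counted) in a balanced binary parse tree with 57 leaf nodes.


In a balanced binary tree with n leaves the deepest leaf is ceil(log2(n)) edges below the root,
so counting node levels inclusive of root and leaves gives ceil(log2(n)) + 1 levels.
log2(57) = 5.8329
ceil(5.8329) = 6
levels = 6 + 1 = 7

7


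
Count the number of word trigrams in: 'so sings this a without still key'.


Word trigrams from [7] words:
  Trigram 1: (so sings this)
  Trigram 2: (sings this a)
  Trigram 3: (this a without)
  Trigram 4: (a without still)
  Trigram 5: (without still key)
Total word trigrams: 7 - 2 = 5

5


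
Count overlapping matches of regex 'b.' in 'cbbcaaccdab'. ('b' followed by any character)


Pattern: b. means 'b' followed by any character.
Scanning 'cbbcaaccdab' position-by-position:
  Pos 0: window 'cb' -> no
  Pos 1: window 'bb' -> MATCH
  Pos 2: window 'bc' -> MATCH
  Pos 3: window 'ca' -> no
  Pos 4: window 'aa' -> no
  Pos 5: window 'ac' -> no
  Pos 6: window 'cc' -> no
  Pos 7: window 'cd' -> no
  Pos 8: window 'da' -> no
  Pos 9: window 'ab' -> no
  Pos 10: window 'b' -> no
Total matches: 2

2


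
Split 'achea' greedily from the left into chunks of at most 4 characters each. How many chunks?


'achea' has 5 characters.
Chunking with max size 4:
  Chunk 1: 'ache' (positions 0-3)
  Chunk 2: 'a' (positions 4-4)
Total chunks: ceil(5 / 4) = 2

2


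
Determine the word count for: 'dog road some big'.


Counting words by splitting on spaces:
  Word 1: 'dog'
  Word 2: 'road'
  Word 3: 'some'
  Word 4: 'big'
Total words: 4

4


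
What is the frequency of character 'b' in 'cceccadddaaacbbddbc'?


Scanning 'cceccadddaaacbbddbc' for 'b':
  Position 13: 'b' -> MATCH (count: 1)
  Position 14: 'b' -> MATCH (count: 2)
  Position 17: 'b' -> MATCH (count: 3)
Total occurrences of 'b': 3

3


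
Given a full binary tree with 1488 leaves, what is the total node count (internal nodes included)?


Leaf nodes (terminals): 1488
Internal nodes = n - 1 = 1488 - 1 = 1487
Total = leaves + internal = 1488 + 1487 = 2975

2975


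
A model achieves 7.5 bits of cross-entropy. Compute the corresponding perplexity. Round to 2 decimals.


Perplexity formula: PP = 2^H
H = 7.5
PP = 2^7.5
Decompose: 2^7.5 = 2^7 * 2^0.5 = 2^7 * sqrt(2)
2^7 = 128, sqrt(2) ~ 1.4142136
PP ~ 128 * 1.4142136 = 181.0193408
Rounded to 2 decimals: 181.02

181.02


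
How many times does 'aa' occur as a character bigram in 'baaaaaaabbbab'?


Scanning 'baaaaaaabbbab' for bigram 'aa':
  Position 0: 'ba' -> no
  Position 1: 'aa' -> MATCH
  Position 2: 'aa' -> MATCH
  Position 3: 'aa' -> MATCH
  Position 4: 'aa' -> MATCH
  Position 5: 'aa' -> MATCH
  Position 6: 'aa' -> MATCH
  Position 7: 'ab' -> no
  Position 8: 'bb' -> no
  Position 9: 'bb' -> no
  Position 10: 'ba' -> no
  Position 11: 'ab' -> no
Total matches: 6

6


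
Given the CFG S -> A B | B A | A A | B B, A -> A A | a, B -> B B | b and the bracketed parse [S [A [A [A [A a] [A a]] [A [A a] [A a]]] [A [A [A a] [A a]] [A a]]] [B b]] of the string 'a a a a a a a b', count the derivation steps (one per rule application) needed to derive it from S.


Every bracketed nonterminal node [X ...] in the tree is produced by exactly one rule application.
Reading the tree off as a leftmost derivation:
  Step 1: S  =>  A B   (applied S -> A B)
  Step 2: A B  =>  A A B   (applied A -> A A)
  Step 3: A A B  =>  A A A B   (applied A -> A A)
  Step 4: A A A B  =>  A A A A B   (applied A -> A A)
  Step 5: A A A A B  =>  a A A A B   (applied A -> a)
  Step 6: a A A A B  =>  a a A A B   (applied A -> a)
  Step 7: a a A A B  =>  a a A A A B   (applied A -> A A)
  Step 8: a a A A A B  =>  a a a A A B   (applied A -> a)
  Step 9: a a a A A B  =>  a a a a A B   (applied A -> a)
  Step 10: a a a a A B  =>  a a a a A A B   (applied A -> A A)
  Step 11: a a a a A A B  =>  a a a a A A A B   (applied A -> A A)
  Step 12: a a a a A A A B  =>  a a a a a A A B   (applied A -> a)
  Step 13: a a a a a A A B  =>  a a a a a a A B   (applied A -> a)
  Step 14: a a a a a a A B  =>  a a a a a a a B   (applied A -> a)
  Step 15: a a a a a a a B  =>  a a a a a a a b   (applied B -> b)
Final yield: a a a a a a a b
Total rewrite steps: 15

15


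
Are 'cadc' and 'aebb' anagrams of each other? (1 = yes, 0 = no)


Sort characters of 'cadc': 'accd'
Sort characters of 'aebb': 'abbe'
Sorted forms differ -> they are NOT anagrams
Result: 0

0


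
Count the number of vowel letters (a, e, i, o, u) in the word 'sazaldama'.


Scanning each character of 'sazaldama':
  Position 1: 's' -> consonant (running count: 0)
  Position 2: 'a' -> vowel (running count: 1)
  Position 3: 'z' -> consonant (running count: 1)
  Position 4: 'a' -> vowel (running count: 2)
  Position 5: 'l' -> consonant (running count: 2)
  Position 6: 'd' -> consonant (running count: 2)
  Position 7: 'a' -> vowel (running count: 3)
  Position 8: 'm' -> consonant (running count: 3)
  Position 9: 'a' -> vowel (running count: 4)
Total vowels: 4

4


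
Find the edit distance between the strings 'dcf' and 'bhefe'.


Building DP table for s1='dcf' (len 3) and s2='bhefe' (len 5):
       b  h  e  f  e
    0  1  2  3  4  5
  d 1  1  2  3  4  5
  c 2  2  2  3  4  5
  f 3  3  3  3  3  4
Edit distance = dp[3][5] = 4

4


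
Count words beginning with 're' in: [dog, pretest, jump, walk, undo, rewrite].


Checking each word for prefix 're':
  'dog' -> no (count: 0)
  'pretest' -> no (count: 0)
  'jump' -> no (count: 0)
  'walk' -> no (count: 0)
  'undo' -> no (count: 0)
  'rewrite' -> YES, starts with 're' (count: 1)
Total with prefix 're': 1

1


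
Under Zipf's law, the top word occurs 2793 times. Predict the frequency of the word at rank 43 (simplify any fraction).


Zipf's law: freq(rank) = f1 / rank
f1 = 2793, rank = 43
freq = 2793 / 43
GCD(2793, 43) = 1
Simplified: 2793/43

2793/43


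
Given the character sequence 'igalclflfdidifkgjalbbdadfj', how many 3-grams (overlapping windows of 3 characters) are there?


String 'igalclflfdidifkgjalbbdadfj' has length L = 26.
Number of overlapping n-grams = L - n + 1
Substituting: 26 - 3 + 1 = 24

24


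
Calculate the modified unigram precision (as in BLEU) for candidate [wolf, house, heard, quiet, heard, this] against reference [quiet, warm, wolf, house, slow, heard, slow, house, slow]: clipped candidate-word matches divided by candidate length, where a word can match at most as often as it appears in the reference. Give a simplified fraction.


Reference word counts: {'heard': 1, 'house': 2, 'quiet': 1, 'slow': 3, 'warm': 1, 'wolf': 1}
Checking each candidate word (with clipping):
  'wolf' -> in reference (ref count 1, used 1/1) -> match (matches: 1)
  'house' -> in reference (ref count 2, used 1/2) -> match (matches: 2)
  'heard' -> in reference (ref count 1, used 1/1) -> match (matches: 3)
  'quiet' -> in reference (ref count 1, used 1/1) -> match (matches: 4)
  'heard' -> ref count 1 already used up (1/1) -> clipped, no match (matches: 4)
  'this' -> not in reference -> no match (matches: 4)
Clipped matches: 4, Candidate length: 6
Precision = 4/6 = 2/3

2/3


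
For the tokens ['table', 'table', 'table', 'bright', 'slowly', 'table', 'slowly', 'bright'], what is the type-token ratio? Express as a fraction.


Tokens: 8
Unique types: ('bright', 'slowly', 'table') = 3
TTR = 3/8
Already in lowest terms.

3/8


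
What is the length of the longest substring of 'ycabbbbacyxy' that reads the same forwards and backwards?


Scanning 'ycabbbbacyxy' for palindromic substrings.
Substring at positions 0-9: 'ycabbbbacy'.
Check: reverse('ycabbbbacy') = 'ycabbbbacy' -> palindrome confirmed.
Neighbouring characters ('-' / 'x') break symmetry, so it cannot extend further.
No longer palindromic substring exists; longest length = 10

10


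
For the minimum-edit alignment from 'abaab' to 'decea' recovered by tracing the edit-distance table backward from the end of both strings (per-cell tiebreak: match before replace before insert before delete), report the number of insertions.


Edit distance = 5. Backtracking from cell (5, 5) with preference match > replace > insert > delete,
then listing the resulting alignment 'abaab' -> 'decea' left to right:
  Step 1: replace a->d
  Step 2: replace b->e
  Step 3: replace a->c
  Step 4: replace a->e
  Step 5: replace b->a
Total insertions: 0

0


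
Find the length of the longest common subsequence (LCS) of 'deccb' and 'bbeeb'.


DP table for LCS of 'deccb' and 'bbeeb':
       b  b  e  e  b
    0  0  0  0  0  0
  d 0  0  0  0  0  0
  e 0  0  0  1  1  1
  c 0  0  0  1  1  1
  c 0  0  0  1  1  1
  b 0  1  1  1  1  2
LCS: 'eb'
LCS length = 2

2


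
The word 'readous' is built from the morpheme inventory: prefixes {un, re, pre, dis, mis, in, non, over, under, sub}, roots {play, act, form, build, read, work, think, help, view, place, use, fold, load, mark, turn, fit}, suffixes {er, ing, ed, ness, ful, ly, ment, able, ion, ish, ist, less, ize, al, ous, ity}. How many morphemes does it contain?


Segmenting 'readous' against the inventory:
  'read' -> root (morpheme 1)
  'ous' -> suffix (morpheme 2)
Total morphemes: 2

2


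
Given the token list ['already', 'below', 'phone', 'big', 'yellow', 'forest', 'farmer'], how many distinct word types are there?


Listing all tokens and tracking unique types:
  Token 1: 'already' -> NEW (unique so far: 1)
  Token 2: 'below' -> NEW (unique so far: 2)
  Token 3: 'phone' -> NEW (unique so far: 3)
  Token 4: 'big' -> NEW (unique so far: 4)
  Token 5: 'yellow' -> NEW (unique so far: 5)
  Token 6: 'forest' -> NEW (unique so far: 6)
  Token 7: 'farmer' -> NEW (unique so far: 7)
Unique types: ('already', 'below', 'big', 'farmer', 'forest', 'phone', 'yellow')
Vocabulary size: 7

7


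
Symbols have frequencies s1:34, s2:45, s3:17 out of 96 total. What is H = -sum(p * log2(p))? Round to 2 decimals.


Computing entropy H = -sum(p_i * log2(p_i)):
  s1: p = 34/96 = 0.3542, -p*log2(p) = 0.5304
  s2: p = 45/96 = 0.4688, -p*log2(p) = 0.5124
  s3: p = 17/96 = 0.1771, -p*log2(p) = 0.4423
H = sum of terms = 1.4851
Rounded to 2 decimals: 1.49

1.49


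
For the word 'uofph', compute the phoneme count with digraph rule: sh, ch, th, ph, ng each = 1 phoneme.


Parsing 'uofph' greedily, digraphs first:
  'u' -> vowel phoneme (phonemes so far: 1)
  'o' -> vowel phoneme (phonemes so far: 2)
  'f' -> consonant phoneme (phonemes so far: 3)
  'ph' -> digraph (1 consonant phoneme) (phonemes so far: 4)
Total phonemes: 4

4


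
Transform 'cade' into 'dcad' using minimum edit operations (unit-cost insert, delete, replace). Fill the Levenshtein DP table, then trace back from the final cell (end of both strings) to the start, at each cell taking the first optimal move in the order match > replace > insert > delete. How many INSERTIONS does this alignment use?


Edit distance = 2. Backtracking from cell (4, 4) with preference match > replace > insert > delete,
then listing the resulting alignment 'cade' -> 'dcad' left to right:
  Step 1: insert 'd' [insertion #1]
  Step 2: keep 'c'
  Step 3: keep 'a'
  Step 4: keep 'd'
  Step 5: delete 'e'
Total insertions: 1

1


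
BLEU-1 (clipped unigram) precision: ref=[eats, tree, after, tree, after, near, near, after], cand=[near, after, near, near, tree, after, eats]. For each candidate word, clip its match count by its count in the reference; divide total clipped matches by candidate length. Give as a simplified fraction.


Reference word counts: {'after': 3, 'eats': 1, 'near': 2, 'tree': 2}
Checking each candidate word (with clipping):
  'near' -> in reference (ref count 2, used 1/2) -> match (matches: 1)
  'after' -> in reference (ref count 3, used 1/3) -> match (matches: 2)
  'near' -> in reference (ref count 2, used 2/2) -> match (matches: 3)
  'near' -> ref count 2 already used up (2/2) -> clipped, no match (matches: 3)
  'tree' -> in reference (ref count 2, used 1/2) -> match (matches: 4)
  'after' -> in reference (ref count 3, used 2/3) -> match (matches: 5)
  'eats' -> in reference (ref count 1, used 1/1) -> match (matches: 6)
Clipped matches: 6, Candidate length: 7
Precision = 6/7

6/7


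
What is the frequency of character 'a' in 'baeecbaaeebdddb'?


Scanning 'baeecbaaeebdddb' for 'a':
  Position 1: 'a' -> MATCH (count: 1)
  Position 6: 'a' -> MATCH (count: 2)
  Position 7: 'a' -> MATCH (count: 3)
Total occurrences of 'a': 3

3


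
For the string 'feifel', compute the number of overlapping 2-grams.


String 'feifel' has length L = 6.
Number of overlapping n-grams = L - n + 1
Substituting: 6 - 2 + 1 = 5

5


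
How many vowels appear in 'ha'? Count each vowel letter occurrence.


Scanning each character of 'ha':
  Position 1: 'h' -> consonant (running count: 0)
  Position 2: 'a' -> vowel (running count: 1)
Total vowels: 1

1


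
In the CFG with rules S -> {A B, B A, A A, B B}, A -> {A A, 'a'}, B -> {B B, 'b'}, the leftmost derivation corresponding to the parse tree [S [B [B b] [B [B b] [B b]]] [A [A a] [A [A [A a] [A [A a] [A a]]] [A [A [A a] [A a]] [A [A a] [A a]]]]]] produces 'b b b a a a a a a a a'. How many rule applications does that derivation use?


Every bracketed nonterminal node [X ...] in the tree is produced by exactly one rule application.
Reading the tree off as a leftmost derivation:
  Step 1: S  =>  B A   (applied S -> B A)
  Step 2: B A  =>  B B A   (applied B -> B B)
  Step 3: B B A  =>  b B A   (applied B -> b)
  Step 4: b B A  =>  b B B A   (applied B -> B B)
  Step 5: b B B A  =>  b b B A   (applied B -> b)
  Step 6: b b B A  =>  b b b A   (applied B -> b)
  Step 7: b b b A  =>  b b b A A   (applied A -> A A)
  Step 8: b b b A A  =>  b b b a A   (applied A -> a)
  Step 9: b b b a A  =>  b b b a A A   (applied A -> A A)
  Step 10: b b b a A A  =>  b b b a A A A   (applied A -> A A)
  Step 11: b b b a A A A  =>  b b b a a A A   (applied A -> a)
  Step 12: b b b a a A A  =>  b b b a a A A A   (applied A -> A A)
  Step 13: b b b a a A A A  =>  b b b a a a A A   (applied A -> a)
  Step 14: b b b a a a A A  =>  b b b a a a a A   (applied A -> a)
  Step 15: b b b a a a a A  =>  b b b a a a a A A   (applied A -> A A)
  Step 16: b b b a a a a A A  =>  b b b a a a a A A A   (applied A -> A A)
  Step 17: b b b a a a a A A A  =>  b b b a a a a a A A   (applied A -> a)
  Step 18: b b b a a a a a A A  =>  b b b a a a a a a A   (applied A -> a)
  Step 19: b b b a a a a a a A  =>  b b b a a a a a a A A   (applied A -> A A)
  Step 20: b b b a a a a a a A A  =>  b b b a a a a a a a A   (applied A -> a)
  Step 21: b b b a a a a a a a A  =>  b b b a a a a a a a a   (applied A -> a)
Final yield: b b b a a a a a a a a
Total rewrite steps: 21

21


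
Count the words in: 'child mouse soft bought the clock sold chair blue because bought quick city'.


Counting words by splitting on spaces:
  Word 1: 'child'
  Word 2: 'mouse'
  Word 3: 'soft'
  Word 4: 'bought'
  Word 5: 'the'
  Word 6: 'clock'
  Word 7: 'sold'
  Word 8: 'chair'
  Word 9: 'blue'
  Word 10: 'because'
  Word 11: 'bought'
  Word 12: 'quick'
  Word 13: 'city'
Total words: 13

13


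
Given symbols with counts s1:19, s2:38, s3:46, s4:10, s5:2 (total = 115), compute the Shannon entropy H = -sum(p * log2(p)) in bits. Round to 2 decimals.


Computing entropy H = -sum(p_i * log2(p_i)):
  s1: p = 19/115 = 0.1652, -p*log2(p) = 0.4292
  s2: p = 38/115 = 0.3304, -p*log2(p) = 0.5279
  s3: p = 46/115 = 0.4000, -p*log2(p) = 0.5288
  s4: p = 10/115 = 0.0870, -p*log2(p) = 0.3064
  s5: p = 2/115 = 0.0174, -p*log2(p) = 0.1017
H = sum of terms = 1.8940
Rounded to 2 decimals: 1.89

1.89


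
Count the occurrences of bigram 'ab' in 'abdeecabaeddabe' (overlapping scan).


Scanning 'abdeecabaeddabe' for bigram 'ab':
  Position 0: 'ab' -> MATCH
  Position 1: 'bd' -> no
  Position 2: 'de' -> no
  Position 3: 'ee' -> no
  Position 4: 'ec' -> no
  Position 5: 'ca' -> no
  Position 6: 'ab' -> MATCH
  Position 7: 'ba' -> no
  Position 8: 'ae' -> no
  Position 9: 'ed' -> no
  Position 10: 'dd' -> no
  Position 11: 'da' -> no
  Position 12: 'ab' -> MATCH
  Position 13: 'be' -> no
Total matches: 3

3


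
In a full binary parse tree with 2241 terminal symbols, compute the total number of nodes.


Leaf nodes (terminals): 2241
Internal nodes = n - 1 = 2241 - 1 = 2240
Total = leaves + internal = 2241 + 2240 = 4481

4481


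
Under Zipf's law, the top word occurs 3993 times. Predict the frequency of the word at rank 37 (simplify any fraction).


Zipf's law: freq(rank) = f1 / rank
f1 = 3993, rank = 37
freq = 3993 / 37
GCD(3993, 37) = 1
Simplified: 3993/37

3993/37


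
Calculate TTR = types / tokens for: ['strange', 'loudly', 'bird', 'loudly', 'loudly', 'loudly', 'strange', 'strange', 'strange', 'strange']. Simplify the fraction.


Tokens: 10
Unique types: ('bird', 'loudly', 'strange') = 3
TTR = 3/10
Already in lowest terms.

3/10


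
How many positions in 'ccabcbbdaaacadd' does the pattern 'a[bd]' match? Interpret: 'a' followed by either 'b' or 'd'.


Pattern: a[bd] means 'a' followed by either 'b' or 'd'.
Scanning 'ccabcbbdaaacadd' position-by-position:
  Pos 0: window 'cc' -> no
  Pos 1: window 'ca' -> no
  Pos 2: window 'ab' -> MATCH
  Pos 3: window 'bc' -> no
  Pos 4: window 'cb' -> no
  Pos 5: window 'bb' -> no
  Pos 6: window 'bd' -> no
  Pos 7: window 'da' -> no
  Pos 8: window 'aa' -> no
  Pos 9: window 'aa' -> no
  Pos 10: window 'ac' -> no
  Pos 11: window 'ca' -> no
  Pos 12: window 'ad' -> MATCH
  Pos 13: window 'dd' -> no
  Pos 14: window 'd' -> no
Total matches: 2

2


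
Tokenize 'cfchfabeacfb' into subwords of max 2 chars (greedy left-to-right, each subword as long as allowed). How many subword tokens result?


'cfchfabeacfb' has 12 characters.
Chunking with max size 2:
  Chunk 1: 'cf' (positions 0-1)
  Chunk 2: 'ch' (positions 2-3)
  Chunk 3: 'fa' (positions 4-5)
  Chunk 4: 'be' (positions 6-7)
  Chunk 5: 'ac' (positions 8-9)
  Chunk 6: 'fb' (positions 10-11)
Total chunks: ceil(12 / 2) = 6

6


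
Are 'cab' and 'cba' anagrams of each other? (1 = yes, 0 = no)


Sort characters of 'cab': 'abc'
Sort characters of 'cba': 'abc'
Sorted forms match -> they ARE anagrams
Result: 1

1


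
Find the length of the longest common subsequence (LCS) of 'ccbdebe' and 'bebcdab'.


DP table for LCS of 'ccbdebe' and 'bebcdab':
       b  e  b  c  d  a  b
    0  0  0  0  0  0  0  0
  c 0  0  0  0  1  1  1  1
  c 0  0  0  0  1  1  1  1
  b 0  1  1  1  1  1  1  2
  d 0  1  1  1  1  2  2  2
  e 0  1  2  2  2  2  2  2
  b 0  1  2  3  3  3  3  3
  e 0  1  2  3  3  3  3  3
LCS: 'cdb'
LCS length = 3

3


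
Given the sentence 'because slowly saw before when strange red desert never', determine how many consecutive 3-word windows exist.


Word trigrams from [9] words:
  Trigram 1: (because slowly saw)
  Trigram 2: (slowly saw before)
  Trigram 3: (saw before when)
  Trigram 4: (before when strange)
  Trigram 5: (when strange red)
  Trigram 6: (strange red desert)
  Trigram 7: (red desert never)
Total word trigrams: 9 - 2 = 7

7


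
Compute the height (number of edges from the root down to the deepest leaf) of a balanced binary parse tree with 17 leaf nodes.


In a balanced binary tree with n leaves the deepest leaf is ceil(log2(n)) edges below the root.
log2(17) = 4.0875
ceil(4.0875) = 5
height (edges) = 5

5


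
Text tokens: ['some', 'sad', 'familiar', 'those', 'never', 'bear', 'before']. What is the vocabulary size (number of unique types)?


Listing all tokens and tracking unique types:
  Token 1: 'some' -> NEW (unique so far: 1)
  Token 2: 'sad' -> NEW (unique so far: 2)
  Token 3: 'familiar' -> NEW (unique so far: 3)
  Token 4: 'those' -> NEW (unique so far: 4)
  Token 5: 'never' -> NEW (unique so far: 5)
  Token 6: 'bear' -> NEW (unique so far: 6)
  Token 7: 'before' -> NEW (unique so far: 7)
Unique types: ('bear', 'before', 'familiar', 'never', 'sad', 'some', 'those')
Vocabulary size: 7

7


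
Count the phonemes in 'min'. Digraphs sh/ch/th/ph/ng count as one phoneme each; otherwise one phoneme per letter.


Parsing 'min' greedily, digraphs first:
  'm' -> consonant phoneme (phonemes so far: 1)
  'i' -> vowel phoneme (phonemes so far: 2)
  'n' -> consonant phoneme (phonemes so far: 3)
Total phonemes: 3

3


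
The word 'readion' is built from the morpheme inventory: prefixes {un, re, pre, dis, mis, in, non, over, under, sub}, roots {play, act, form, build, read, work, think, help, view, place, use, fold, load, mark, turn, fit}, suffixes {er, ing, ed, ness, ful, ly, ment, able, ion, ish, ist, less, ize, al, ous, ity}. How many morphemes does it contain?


Segmenting 'readion' against the inventory:
  'read' -> root (morpheme 1)
  'ion' -> suffix (morpheme 2)
Total morphemes: 2

2


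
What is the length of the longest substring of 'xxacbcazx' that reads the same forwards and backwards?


Scanning 'xxacbcazx' for palindromic substrings.
Substring at positions 2-6: 'acbca'.
Check: reverse('acbca') = 'acbca' -> palindrome confirmed.
Neighbouring characters ('x' / 'z') break symmetry, so it cannot extend further.
No longer palindromic substring exists; longest length = 5

5


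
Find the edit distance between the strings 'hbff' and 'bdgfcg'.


Building DP table for s1='hbff' (len 4) and s2='bdgfcg' (len 6):
       b  d  g  f  c  g
    0  1  2  3  4  5  6
  h 1  1  2  3  4  5  6
  b 2  1  2  3  4  5  6
  f 3  2  2  3  3  4  5
  f 4  3  3  3  3  4  5
Edit distance = dp[4][6] = 5

5


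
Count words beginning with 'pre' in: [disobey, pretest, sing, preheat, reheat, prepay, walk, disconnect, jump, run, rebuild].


Checking each word for prefix 'pre':
  'disobey' -> no (count: 0)
  'pretest' -> YES, starts with 'pre' (count: 1)
  'sing' -> no (count: 1)
  'preheat' -> YES, starts with 'pre' (count: 2)
  'reheat' -> no (count: 2)
  'prepay' -> YES, starts with 'pre' (count: 3)
  'walk' -> no (count: 3)
  'disconnect' -> no (count: 3)
  'jump' -> no (count: 3)
  'run' -> no (count: 3)
  'rebuild' -> no (count: 3)
Total with prefix 'pre': 3

3


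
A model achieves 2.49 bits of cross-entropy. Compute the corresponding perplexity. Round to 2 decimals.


Perplexity formula: PP = 2^H
H = 2.49
PP = 2^2.49
Decompose: 2^2.49 = 2^2 * 2^0.49
2^2 = 4, 2^0.49 ~ 1.4044449
PP ~ 4 * 1.4044449 = 5.6177796
Rounded to 2 decimals: 5.62

5.62


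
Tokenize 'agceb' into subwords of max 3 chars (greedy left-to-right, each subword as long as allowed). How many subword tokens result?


'agceb' has 5 characters.
Chunking with max size 3:
  Chunk 1: 'agc' (positions 0-2)
  Chunk 2: 'eb' (positions 3-4)
Total chunks: ceil(5 / 3) = 2

2


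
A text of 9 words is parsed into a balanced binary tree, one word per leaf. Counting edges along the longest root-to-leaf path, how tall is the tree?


In a balanced binary tree with n leaves the deepest leaf is ceil(log2(n)) edges below the root.
log2(9) = 3.1699
ceil(3.1699) = 4
height (edges) = 4

4


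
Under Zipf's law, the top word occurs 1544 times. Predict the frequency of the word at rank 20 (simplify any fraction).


Zipf's law: freq(rank) = f1 / rank
f1 = 1544, rank = 20
freq = 1544 / 20
GCD(1544, 20) = 4
Simplified: 386/5

386/5


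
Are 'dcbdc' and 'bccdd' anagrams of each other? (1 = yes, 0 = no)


Sort characters of 'dcbdc': 'bccdd'
Sort characters of 'bccdd': 'bccdd'
Sorted forms match -> they ARE anagrams
Result: 1

1


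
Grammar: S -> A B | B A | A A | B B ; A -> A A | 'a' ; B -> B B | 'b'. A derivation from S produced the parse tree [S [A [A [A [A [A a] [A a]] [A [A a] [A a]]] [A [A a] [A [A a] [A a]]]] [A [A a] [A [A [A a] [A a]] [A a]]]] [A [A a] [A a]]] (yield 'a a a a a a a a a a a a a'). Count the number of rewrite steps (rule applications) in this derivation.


Every bracketed nonterminal node [X ...] in the tree is produced by exactly one rule application.
Reading the tree off as a leftmost derivation:
  Step 1: S  =>  A A   (applied S -> A A)
  Step 2: A A  =>  A A A   (applied A -> A A)
  Step 3: A A A  =>  A A A A   (applied A -> A A)
  Step 4: A A A A  =>  A A A A A   (applied A -> A A)
  Step 5: A A A A A  =>  A A A A A A   (applied A -> A A)
  Step 6: A A A A A A  =>  a A A A A A   (applied A -> a)
  Step 7: a A A A A A  =>  a a A A A A   (applied A -> a)
  Step 8: a a A A A A  =>  a a A A A A A   (applied A -> A A)
  Step 9: a a A A A A A  =>  a a a A A A A   (applied A -> a)
  Step 10: a a a A A A A  =>  a a a a A A A   (applied A -> a)
  Step 11: a a a a A A A  =>  a a a a A A A A   (applied A -> A A)
  Step 12: a a a a A A A A  =>  a a a a a A A A   (applied A -> a)
  Step 13: a a a a a A A A  =>  a a a a a A A A A   (applied A -> A A)
  Step 14: a a a a a A A A A  =>  a a a a a a A A A   (applied A -> a)
  Step 15: a a a a a a A A A  =>  a a a a a a a A A   (applied A -> a)
  Step 16: a a a a a a a A A  =>  a a a a a a a A A A   (applied A -> A A)
  Step 17: a a a a a a a A A A  =>  a a a a a a a a A A   (applied A -> a)
  Step 18: a a a a a a a a A A  =>  a a a a a a a a A A A   (applied A -> A A)
  Step 19: a a a a a a a a A A A  =>  a a a a a a a a A A A A   (applied A -> A A)
  Step 20: a a a a a a a a A A A A  =>  a a a a a a a a a A A A   (applied A -> a)
  Step 21: a a a a a a a a a A A A  =>  a a a a a a a a a a A A   (applied A -> a)
  Step 22: a a a a a a a a a a A A  =>  a a a a a a a a a a a A   (applied A -> a)
  Step 23: a a a a a a a a a a a A  =>  a a a a a a a a a a a A A   (applied A -> A A)
  Step 24: a a a a a a a a a a a A A  =>  a a a a a a a a a a a a A   (applied A -> a)
  Step 25: a a a a a a a a a a a a A  =>  a a a a a a a a a a a a a   (applied A -> a)
Final yield: a a a a a a a a a a a a a
Total rewrite steps: 25

25


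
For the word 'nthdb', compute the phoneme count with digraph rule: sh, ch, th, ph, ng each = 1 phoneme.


Parsing 'nthdb' greedily, digraphs first:
  'n' -> consonant phoneme (phonemes so far: 1)
  'th' -> digraph (1 consonant phoneme) (phonemes so far: 2)
  'd' -> consonant phoneme (phonemes so far: 3)
  'b' -> consonant phoneme (phonemes so far: 4)
Total phonemes: 4

4


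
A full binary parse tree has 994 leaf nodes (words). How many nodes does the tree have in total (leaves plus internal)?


Leaf nodes (terminals): 994
Internal nodes = n - 1 = 994 - 1 = 993
Total = leaves + internal = 994 + 993 = 1987

1987


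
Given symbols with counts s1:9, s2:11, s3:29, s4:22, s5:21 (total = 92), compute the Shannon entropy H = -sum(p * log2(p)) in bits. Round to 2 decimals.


Computing entropy H = -sum(p_i * log2(p_i)):
  s1: p = 9/92 = 0.0978, -p*log2(p) = 0.3281
  s2: p = 11/92 = 0.1196, -p*log2(p) = 0.3664
  s3: p = 29/92 = 0.3152, -p*log2(p) = 0.5250
  s4: p = 22/92 = 0.2391, -p*log2(p) = 0.4936
  s5: p = 21/92 = 0.2283, -p*log2(p) = 0.4865
H = sum of terms = 2.1996
Rounded to 2 decimals: 2.20

2.20


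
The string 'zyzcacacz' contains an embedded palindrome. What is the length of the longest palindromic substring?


Scanning 'zyzcacacz' for palindromic substrings.
Substring at positions 2-8: 'zcacacz'.
Check: reverse('zcacacz') = 'zcacacz' -> palindrome confirmed.
Neighbouring characters ('y' / '-') break symmetry, so it cannot extend further.
No longer palindromic substring exists; longest length = 7

7


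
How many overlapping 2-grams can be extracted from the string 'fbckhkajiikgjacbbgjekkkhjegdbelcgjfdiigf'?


String 'fbckhkajiikgjacbbgjekkkhjegdbelcgjfdiigf' has length L = 40.
Number of overlapping n-grams = L - n + 1
Substituting: 40 - 2 + 1 = 39

39


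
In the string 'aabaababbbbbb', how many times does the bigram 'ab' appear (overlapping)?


Scanning 'aabaababbbbbb' for bigram 'ab':
  Position 0: 'aa' -> no
  Position 1: 'ab' -> MATCH
  Position 2: 'ba' -> no
  Position 3: 'aa' -> no
  Position 4: 'ab' -> MATCH
  Position 5: 'ba' -> no
  Position 6: 'ab' -> MATCH
  Position 7: 'bb' -> no
  Position 8: 'bb' -> no
  Position 9: 'bb' -> no
  Position 10: 'bb' -> no
  Position 11: 'bb' -> no
Total matches: 3

3


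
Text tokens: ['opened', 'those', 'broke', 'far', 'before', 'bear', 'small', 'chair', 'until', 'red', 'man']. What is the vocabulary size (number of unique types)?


Listing all tokens and tracking unique types:
  Token 1: 'opened' -> NEW (unique so far: 1)
  Token 2: 'those' -> NEW (unique so far: 2)
  Token 3: 'broke' -> NEW (unique so far: 3)
  Token 4: 'far' -> NEW (unique so far: 4)
  Token 5: 'before' -> NEW (unique so far: 5)
  Token 6: 'bear' -> NEW (unique so far: 6)
  Token 7: 'small' -> NEW (unique so far: 7)
  Token 8: 'chair' -> NEW (unique so far: 8)
  Token 9: 'until' -> NEW (unique so far: 9)
  Token 10: 'red' -> NEW (unique so far: 10)
  Token 11: 'man' -> NEW (unique so far: 11)
Unique types: ('bear', 'before', 'broke', 'chair', 'far', 'man', 'opened', 'red', 'small', 'those', 'until')
Vocabulary size: 11

11


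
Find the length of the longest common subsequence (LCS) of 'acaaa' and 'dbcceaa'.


DP table for LCS of 'acaaa' and 'dbcceaa':
       d  b  c  c  e  a  a
    0  0  0  0  0  0  0  0
  a 0  0  0  0  0  0  1  1
  c 0  0  0  1  1  1  1  1
  a 0  0  0  1  1  1  2  2
  a 0  0  0  1  1  1  2  3
  a 0  0  0  1  1  1  2  3
LCS: 'caa'
LCS length = 3

3


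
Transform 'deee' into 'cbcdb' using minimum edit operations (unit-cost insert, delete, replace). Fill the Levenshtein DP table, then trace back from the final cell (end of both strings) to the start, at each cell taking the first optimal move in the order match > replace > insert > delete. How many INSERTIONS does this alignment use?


Edit distance = 5. Backtracking from cell (4, 5) with preference match > replace > insert > delete,
then listing the resulting alignment 'deee' -> 'cbcdb' left to right:
  Step 1: insert 'c' [insertion #1]
  Step 2: replace d->b
  Step 3: replace e->c
  Step 4: replace e->d
  Step 5: replace e->b
Total insertions: 1

1


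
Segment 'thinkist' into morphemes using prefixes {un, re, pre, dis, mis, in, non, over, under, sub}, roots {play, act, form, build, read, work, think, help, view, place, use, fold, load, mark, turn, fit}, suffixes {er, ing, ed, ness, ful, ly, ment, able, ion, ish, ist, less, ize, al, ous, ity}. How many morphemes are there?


Segmenting 'thinkist' against the inventory:
  'think' -> root (morpheme 1)
  'ist' -> suffix (morpheme 2)
Total morphemes: 2

2


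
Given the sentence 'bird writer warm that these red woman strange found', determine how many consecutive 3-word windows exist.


Word trigrams from [9] words:
  Trigram 1: (bird writer warm)
  Trigram 2: (writer warm that)
  Trigram 3: (warm that these)
  Trigram 4: (that these red)
  Trigram 5: (these red woman)
  Trigram 6: (red woman strange)
  Trigram 7: (woman strange found)
Total word trigrams: 9 - 2 = 7

7


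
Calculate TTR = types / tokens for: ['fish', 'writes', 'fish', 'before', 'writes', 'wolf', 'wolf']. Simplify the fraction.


Tokens: 7
Unique types: ('before', 'fish', 'wolf', 'writes') = 4
TTR = 4/7
Already in lowest terms.

4/7


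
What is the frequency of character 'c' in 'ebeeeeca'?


Scanning 'ebeeeeca' for 'c':
  Position 6: 'c' -> MATCH (count: 1)
Total occurrences of 'c': 1

1


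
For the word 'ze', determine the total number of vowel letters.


Scanning each character of 'ze':
  Position 1: 'z' -> consonant (running count: 0)
  Position 2: 'e' -> vowel (running count: 1)
Total vowels: 1

1


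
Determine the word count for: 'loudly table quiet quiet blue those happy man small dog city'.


Counting words by splitting on spaces:
  Word 1: 'loudly'
  Word 2: 'table'
  Word 3: 'quiet'
  Word 4: 'quiet'
  Word 5: 'blue'
  Word 6: 'those'
  Word 7: 'happy'
  Word 8: 'man'
  Word 9: 'small'
  Word 10: 'dog'
  Word 11: 'city'
Total words: 11

11


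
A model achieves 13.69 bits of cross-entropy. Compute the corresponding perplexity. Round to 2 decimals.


Perplexity formula: PP = 2^H
H = 13.69
PP = 2^13.69
Decompose: 2^13.69 = 2^13 * 2^0.69
2^13 = 8192, 2^0.69 ~ 1.6132835
PP ~ 8192 * 1.6132835 = 13216.0184320
Rounded to 2 decimals: 13216.02

13216.02


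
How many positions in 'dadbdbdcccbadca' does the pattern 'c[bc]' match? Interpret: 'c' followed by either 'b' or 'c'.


Pattern: c[bc] means 'c' followed by either 'b' or 'c'.
Scanning 'dadbdbdcccbadca' position-by-position:
  Pos 0: window 'da' -> no
  Pos 1: window 'ad' -> no
  Pos 2: window 'db' -> no
  Pos 3: window 'bd' -> no
  Pos 4: window 'db' -> no
  Pos 5: window 'bd' -> no
  Pos 6: window 'dc' -> no
  Pos 7: window 'cc' -> MATCH
  Pos 8: window 'cc' -> MATCH
  Pos 9: window 'cb' -> MATCH
  Pos 10: window 'ba' -> no
  Pos 11: window 'ad' -> no
  Pos 12: window 'dc' -> no
  Pos 13: window 'ca' -> no
  Pos 14: window 'a' -> no
Total matches: 3

3
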